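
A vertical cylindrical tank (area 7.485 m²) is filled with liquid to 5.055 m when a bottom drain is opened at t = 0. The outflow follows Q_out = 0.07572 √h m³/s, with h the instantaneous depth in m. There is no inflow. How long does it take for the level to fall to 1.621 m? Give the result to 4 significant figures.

192.8 s

With no inflow, A dh/dt = −0.07572 √h.
Separate and integrate: 2(√h − √h₀) = −(0.07572/A) t.
t = 2A(√h₀ − √h)/0.07572 = 2·7.485·(√5.055 − √1.621)/0.07572
  = 14.9700 × (2.24833 − 1.27318) / 0.07572 = 192.789 s.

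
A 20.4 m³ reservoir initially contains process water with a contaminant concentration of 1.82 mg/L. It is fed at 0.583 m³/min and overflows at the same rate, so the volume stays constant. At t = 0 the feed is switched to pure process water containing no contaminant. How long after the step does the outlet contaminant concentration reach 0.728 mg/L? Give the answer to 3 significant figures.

32.1 min

Species balance: V dC/dt = Q(C_in − C) ⇒ τ = V/Q = 34.991 min.
C(t) = C_in + (C₀ − C_in) e^(−t/τ). Set C = 0.728 and solve for t:
e^(−t/τ) = (C − C_in)/(C₀ − C_in) = (0.728 − 0)/(1.82 − 0) = 0.40000
t = −τ ln(…) = 34.991 × 0.91629 = 32.062 min.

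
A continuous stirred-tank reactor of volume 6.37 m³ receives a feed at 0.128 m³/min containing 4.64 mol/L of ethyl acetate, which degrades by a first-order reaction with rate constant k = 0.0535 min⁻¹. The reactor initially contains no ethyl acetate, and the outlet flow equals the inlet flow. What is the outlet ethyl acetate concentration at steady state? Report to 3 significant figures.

1.27 mol/L

Accumulation = in − out − consumed: V dC/dt = Q C_in − Q C − k V C.
At steady state: 0 = Q C_in − (Q + kV) C_ss, so C_ss = Q C_in/(Q + kV).
C_ss = 0.128·4.64/(0.128 + 0.0535·6.37) = 0.59392/0.46880 = 1.2669 mol/L.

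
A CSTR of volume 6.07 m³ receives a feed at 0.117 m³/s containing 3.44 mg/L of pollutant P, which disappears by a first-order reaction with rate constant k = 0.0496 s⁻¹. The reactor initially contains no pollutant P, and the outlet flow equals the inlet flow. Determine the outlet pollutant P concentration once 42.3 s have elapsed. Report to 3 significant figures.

V dC/dt = Q(C_in − C) − k V C.
This is linear with rate a = Q/V + k = 0.068875 s⁻¹.
C_ss = Q C_in/(Q + kV) = 0.96270 mg/L; C(t) = C_ss + (C₀ − C_ss) e^(−a t).
C(42.3) = 0.96270 + (-0.96270)·e^(−0.068875·42.3) = 0.96270 + (-0.96270)·0.054290 = 0.91044 mg/L.

0.910 mg/L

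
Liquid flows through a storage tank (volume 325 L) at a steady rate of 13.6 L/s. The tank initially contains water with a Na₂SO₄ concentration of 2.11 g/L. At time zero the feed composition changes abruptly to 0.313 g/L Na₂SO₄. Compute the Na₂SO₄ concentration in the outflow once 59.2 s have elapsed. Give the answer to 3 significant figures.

Accumulation = in − out for the solute gives V dC/dt = Q(C_in − C).
Time constant τ = V/Q = 325/13.6 = 23.897 s.
C approaches C_in exponentially: C(t) = C_in + (C₀ − C_in) e^(−t/τ).
C(59.2) = 0.313 + (2.11 − 0.313)·e^(−59.2/23.897) = 0.313 + (1.7970)·0.083970 = 0.46389 g/L.

0.464 g/L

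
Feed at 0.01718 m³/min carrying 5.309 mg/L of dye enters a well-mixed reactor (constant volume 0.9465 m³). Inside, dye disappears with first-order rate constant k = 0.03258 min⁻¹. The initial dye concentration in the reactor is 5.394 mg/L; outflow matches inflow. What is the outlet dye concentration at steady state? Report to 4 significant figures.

1.900 mg/L

V dC/dt = Q(C_in − C) − k V C.
At steady state: 0 = Q C_in − (Q + kV) C_ss, so C_ss = Q C_in/(Q + kV).
C_ss = 0.01718·5.309/(0.01718 + 0.03258·0.9465) = 0.0912086/0.0480170 = 1.89951 mg/L.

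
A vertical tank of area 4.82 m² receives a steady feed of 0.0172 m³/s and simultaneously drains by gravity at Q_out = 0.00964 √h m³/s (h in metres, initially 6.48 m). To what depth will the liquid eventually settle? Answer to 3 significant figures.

Level balance: A dh/dt = 0.0172 − 0.00964 √h. Setting dh/dt = 0:
Q_in = 0.00964 √h_ss ⇒ √h_ss = 0.0172/0.00964 = 1.7842.
h_ss = 1.7842² = 3.1835 m. (Since h₀ = 6.48 m > h_ss, the level will fall toward this value.)

3.18 m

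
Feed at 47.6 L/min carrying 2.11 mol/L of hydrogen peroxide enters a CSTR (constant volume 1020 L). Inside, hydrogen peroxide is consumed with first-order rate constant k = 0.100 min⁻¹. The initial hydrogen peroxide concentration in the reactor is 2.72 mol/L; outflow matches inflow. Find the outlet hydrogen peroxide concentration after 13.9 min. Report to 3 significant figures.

0.938 mol/L

Species balance: V dC/dt = Q C_in − Q C − k V C.
This is linear with rate a = Q/V + k = 0.14667 min⁻¹.
C_ss = Q C_in/(Q + kV) = 0.67136 mol/L; C(t) = C_ss + (C₀ − C_ss) e^(−a t).
C(13.9) = 0.67136 + (2.0486)·e^(−0.14667·13.9) = 0.67136 + (2.0486)·0.13020 = 0.93810 mol/L.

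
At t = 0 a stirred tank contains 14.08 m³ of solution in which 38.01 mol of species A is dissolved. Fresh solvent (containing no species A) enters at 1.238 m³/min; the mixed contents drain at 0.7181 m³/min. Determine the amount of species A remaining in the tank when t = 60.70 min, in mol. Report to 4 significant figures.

Let m(t) be the amount of species A. Volume: V(t) = V₀ + (Q_in − Q_out) t = 14.08 + 0.519900 t; V(60.70) = 45.6379 m³.
Species balance (pure solvent in): dm/dt = −Q_out · m/V(t).
dm/m = −Q_out dt/(V₀ + 0.519900 t); integrating gives ln(m/m₀) = −(Q_out/(Q_in−Q_out)) ln(V/V₀).
m = m₀ (V₀/V)^(Q_out/(Q_in−Q_out)) = 38.01 × (14.08/45.6379)^(1.38123) = 7.48985 mol.

7.490 mol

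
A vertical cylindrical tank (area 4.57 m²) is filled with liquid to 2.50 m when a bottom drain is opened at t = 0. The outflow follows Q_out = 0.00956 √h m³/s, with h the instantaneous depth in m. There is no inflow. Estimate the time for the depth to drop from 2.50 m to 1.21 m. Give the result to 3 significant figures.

Volume balance on the tank: A dh/dt = −0.00956 √h.
Separate and integrate: 2(√h − √h₀) = −(0.00956/A) t.
t = 2A(√h₀ − √h)/0.00956 = 2·4.57·(√2.50 − √1.21)/0.00956
  = 9.1400 × (1.5811 − 1.1000) / 0.00956 = 460.00 s.

460 s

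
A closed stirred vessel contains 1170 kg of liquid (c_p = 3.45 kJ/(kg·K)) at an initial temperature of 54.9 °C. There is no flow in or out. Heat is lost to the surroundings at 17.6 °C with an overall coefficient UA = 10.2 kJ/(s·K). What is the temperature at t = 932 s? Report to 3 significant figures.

Energy balance: M c_p dT/dt = −UA(T − T_amb).
dT/dt = (T_ss − T)/τ with T_ss = T_amb = 17.600 °C, τ = M c_p/UA = 1170·3.45/10.2 = 395.74 s.
Integrating: T(t) = T_ss + (T₀ − T_ss) e^(−t/τ).
T(932) = 17.600 + (37.300)·0.094883 = 21.139 °C.

21.1 °C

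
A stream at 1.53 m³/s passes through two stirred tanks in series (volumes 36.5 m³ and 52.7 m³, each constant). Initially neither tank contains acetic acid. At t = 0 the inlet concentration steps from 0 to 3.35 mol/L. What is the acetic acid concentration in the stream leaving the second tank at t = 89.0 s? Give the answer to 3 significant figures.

2.71 mol/L

Species balance on tank i: dCᵢ/dt = (Cᵢ₋₁ − Cᵢ)/τᵢ with τᵢ = Vᵢ/Q.
τ₁ = 36.5/1.53 = 23.856 s; τ₂ = 52.7/1.53 = 34.444 s.
Tank 1: C₁ = C_in(1 − e^(−t/τ₁)). Tank 2 (τ₁ ≠ τ₂): C₂ = C_in[1 − (τ₁ e^(−t/τ₁) − τ₂ e^(−t/τ₂))/(τ₁ − τ₂)].
At t = 89.0: e^(−t/τ₁) = 0.023976, e^(−t/τ₂) = 0.075481.
C₂ = 3.35·[1 − (23.856·0.023976 − 34.444·0.075481)/(-10.588)] = 3.35·0.80847 = 2.7084 mol/L.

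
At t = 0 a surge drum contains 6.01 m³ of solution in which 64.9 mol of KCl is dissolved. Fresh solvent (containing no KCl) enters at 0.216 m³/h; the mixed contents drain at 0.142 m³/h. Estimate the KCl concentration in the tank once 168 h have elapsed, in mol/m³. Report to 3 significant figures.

Let m(t) be the amount of KCl. Volume: V(t) = V₀ + (Q_in − Q_out) t = 6.01 + 0.074000 t; V(168) = 18.442 m³.
No KCl enters, so dm/dt = −Q_out · (m/V).
Separate: dm/m = −Q_out dt/V(t) ⇒ ln(m/m₀) = −(Q_out/(Q_in−Q_out)) ln(V/V₀).
m = m₀ (V₀/V)^(Q_out/(Q_in−Q_out)) = 64.9 × (6.01/18.442)^(1.9189) = 7.5485 mol.
C = m/V = 7.5485/18.442 = 0.40931 mol/m³.

0.409 mol/m³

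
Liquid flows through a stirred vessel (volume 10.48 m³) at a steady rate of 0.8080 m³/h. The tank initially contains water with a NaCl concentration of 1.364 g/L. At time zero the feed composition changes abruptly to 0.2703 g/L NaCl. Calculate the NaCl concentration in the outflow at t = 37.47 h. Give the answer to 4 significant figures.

0.3312 g/L

Mass balance on the solute (V constant): V dC/dt = Q(C_in − C).
Rewrite as dC/dt + C/τ = C_in/τ, τ = V/Q = 12.9703 h.
Integrating: C(t) = C_in + (C₀ − C_in) e^(−t/τ).
C(37.47) = 0.2703 + (1.364 − 0.2703)·e^(−37.47/12.9703) = 0.2703 + (1.09370)·0.0556369 = 0.331150 g/L.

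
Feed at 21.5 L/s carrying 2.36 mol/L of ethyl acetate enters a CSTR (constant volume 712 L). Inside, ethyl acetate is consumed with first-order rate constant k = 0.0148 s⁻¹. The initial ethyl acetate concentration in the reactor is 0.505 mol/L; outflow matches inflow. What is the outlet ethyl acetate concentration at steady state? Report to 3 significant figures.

1.58 mol/L

V dC/dt = Q(C_in − C) − k V C.
Steady state (dC/dt = 0): C_ss = Q C_in/(Q + kV) = C_in/(1 + kV/Q).
C_ss = 21.5·2.36/(21.5 + 0.0148·712) = 50.740/32.038 = 1.5838 mol/L.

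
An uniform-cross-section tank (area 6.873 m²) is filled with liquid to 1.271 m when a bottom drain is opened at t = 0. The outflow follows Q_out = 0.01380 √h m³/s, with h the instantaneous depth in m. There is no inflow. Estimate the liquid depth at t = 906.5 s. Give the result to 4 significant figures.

With no inflow, A dh/dt = −0.01380 √h.
Separate and integrate: 2(√h − √h₀) = −(0.01380/A) t.
√h = √1.271 − 0.01380·906.5/(2·6.873) = 1.12739 − 0.910061 = 0.217325.
h = 0.217325² = 0.0472303 m.

0.04723 m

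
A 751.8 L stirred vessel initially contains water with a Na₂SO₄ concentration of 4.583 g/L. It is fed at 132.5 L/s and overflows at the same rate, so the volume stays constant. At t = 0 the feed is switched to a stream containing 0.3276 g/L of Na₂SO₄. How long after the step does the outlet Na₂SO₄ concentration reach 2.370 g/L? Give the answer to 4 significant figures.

4.165 s

Transient balance on the dissolved component: V dC/dt = Q(C_in − C), so τ = V/Q = 5.67396 s.
C(t) = C_in + (C₀ − C_in) e^(−t/τ). Set C = 2.370 and solve for t:
e^(−t/τ) = (C − C_in)/(C₀ − C_in) = (2.370 − 0.3276)/(4.583 − 0.3276) = 0.479955
t = −τ ln(…) = 5.67396 × 0.734063 = 4.16505 s.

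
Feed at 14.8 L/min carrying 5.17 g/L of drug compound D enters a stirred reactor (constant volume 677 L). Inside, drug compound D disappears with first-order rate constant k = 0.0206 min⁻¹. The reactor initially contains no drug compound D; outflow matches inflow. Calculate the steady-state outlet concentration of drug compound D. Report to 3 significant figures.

Species balance: V dC/dt = Q C_in − Q C − k V C.
Steady state (dC/dt = 0): C_ss = Q C_in/(Q + kV) = C_in/(1 + kV/Q).
C_ss = 14.8·5.17/(14.8 + 0.0206·677) = 76.516/28.746 = 2.6618 g/L.

2.66 g/L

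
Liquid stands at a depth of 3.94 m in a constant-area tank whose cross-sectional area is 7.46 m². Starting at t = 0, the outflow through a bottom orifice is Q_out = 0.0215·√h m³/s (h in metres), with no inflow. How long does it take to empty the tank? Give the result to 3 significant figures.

Mass balance (ρ constant): A dh/dt = −0.0215 √h.
∫ h^(−1/2) dh = −(0.0215/A) ∫ dt, giving 2√h = 2√h₀ − (0.0215/A) t.
Set h = 0: 2√h₀ = (0.0215/A) t_empty ⇒ t_empty = 2A√h₀/0.0215.
t_empty = 2·7.46·√3.94/0.0215 = 14.920·1.9849/0.0215 = 1377.5 s.

1380 s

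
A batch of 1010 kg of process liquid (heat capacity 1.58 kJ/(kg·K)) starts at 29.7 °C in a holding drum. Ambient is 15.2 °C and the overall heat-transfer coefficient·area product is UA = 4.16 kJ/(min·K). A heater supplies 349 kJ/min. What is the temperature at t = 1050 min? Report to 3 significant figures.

94.6 °C

First-law balance (no shaft work): M c_p dT/dt = −UA(T − T_amb) + Q̇.
dT/dt = (T_ss − T)/τ with T_ss = T_amb + Q̇/UA = 15.2 + 349/4.16 = 99.094 °C, τ = M c_p/UA = 1010·1.58/4.16 = 383.61 min.
Integrating: T(t) = T_ss + (T₀ − T_ss) e^(−t/τ).
T(1050) = 99.094 + (-69.394)·0.064752 = 94.601 °C.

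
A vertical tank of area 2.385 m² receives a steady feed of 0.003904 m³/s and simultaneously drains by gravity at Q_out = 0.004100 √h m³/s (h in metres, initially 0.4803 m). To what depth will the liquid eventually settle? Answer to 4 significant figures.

0.9067 m

A dh/dt = Q_in − 0.004100 √h. Steady state requires inflow = outflow:
Q_in = 0.004100 √h_ss ⇒ √h_ss = 0.003904/0.004100 = 0.952195.
h_ss = 0.952195² = 0.906676 m. (Since h₀ = 0.4803 m < h_ss, the level will rise toward this value.)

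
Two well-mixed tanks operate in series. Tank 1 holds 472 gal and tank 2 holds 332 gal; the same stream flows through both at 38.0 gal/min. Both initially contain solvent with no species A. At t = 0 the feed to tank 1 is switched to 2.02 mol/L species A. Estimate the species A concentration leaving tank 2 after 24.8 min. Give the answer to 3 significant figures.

Each tank obeys Vᵢ dCᵢ/dt = Q(Cᵢ₋₁ − Cᵢ), so τᵢ = Vᵢ/Q.
τ₁ = 472/38.0 = 12.421 min; τ₂ = 332/38.0 = 8.7368 min.
Solving the cascade with C₁(0)=C₂(0)=0 gives C₂(t) = C_in[1 − (τ₁ e^(−t/τ₁) − τ₂ e^(−t/τ₂))/(τ₁ − τ₂)].
At t = 24.8: e^(−t/τ₁) = 0.13579, e^(−t/τ₂) = 0.058510.
C₂ = 2.02·[1 − (12.421·0.13579 − 8.7368·0.058510)/(3.6842)] = 2.02·0.68093 = 1.3755 mol/L.

1.38 mol/L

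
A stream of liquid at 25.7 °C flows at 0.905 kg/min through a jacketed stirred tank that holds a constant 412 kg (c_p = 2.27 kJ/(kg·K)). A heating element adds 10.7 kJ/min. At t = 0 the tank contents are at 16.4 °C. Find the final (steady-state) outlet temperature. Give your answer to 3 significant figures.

30.9 °C

Heat balance on the well-mixed liquid: M c_p dT/dt = ṁ c_p (T_in − T) + 10.7.
At steady state dT/dt = 0 ⇒ T_ss = T_in + Q̇/(ṁ c_p) = 25.7 + 10.7/(0.905·2.27) = 30.908 °C.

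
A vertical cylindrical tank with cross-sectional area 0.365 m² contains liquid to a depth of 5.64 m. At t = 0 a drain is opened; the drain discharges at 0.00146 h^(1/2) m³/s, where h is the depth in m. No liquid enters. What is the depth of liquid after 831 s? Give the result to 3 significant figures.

0.508 m

A dh/dt = −Q_out = −0.00146 √h.
Separate and integrate: 2(√h − √h₀) = −(0.00146/A) t.
√h = √5.64 − 0.00146·831/(2·0.365) = 2.3749 − 1.6620 = 0.71287.
h = 0.71287² = 0.50818 m.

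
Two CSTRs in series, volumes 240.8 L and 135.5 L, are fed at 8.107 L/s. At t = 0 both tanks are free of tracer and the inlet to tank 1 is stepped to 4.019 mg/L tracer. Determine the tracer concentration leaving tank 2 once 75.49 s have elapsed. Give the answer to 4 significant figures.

Species balance on tank i: dCᵢ/dt = (Cᵢ₋₁ − Cᵢ)/τᵢ with τᵢ = Vᵢ/Q.
τ₁ = 240.8/8.107 = 29.7027 s; τ₂ = 135.5/8.107 = 16.7140 s.
Solving the cascade with C₁(0)=C₂(0)=0 gives C₂(t) = C_in[1 − (τ₁ e^(−t/τ₁) − τ₂ e^(−t/τ₂))/(τ₁ − τ₂)].
At t = 75.49: e^(−t/τ₁) = 0.0787468, e^(−t/τ₂) = 0.0109263.
C₂ = 4.019·[1 − (29.7027·0.0787468 − 16.7140·0.0109263)/(12.9888)] = 4.019·0.833982 = 3.35177 mg/L.

3.352 mg/L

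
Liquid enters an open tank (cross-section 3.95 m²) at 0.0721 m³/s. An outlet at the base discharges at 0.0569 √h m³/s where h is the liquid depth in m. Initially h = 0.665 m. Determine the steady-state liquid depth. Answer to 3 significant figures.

1.61 m

Level balance: A dh/dt = 0.0721 − 0.0569 √h. Setting dh/dt = 0:
Q_in = 0.0569 √h_ss ⇒ √h_ss = 0.0721/0.0569 = 1.2671.
h_ss = 1.2671² = 1.6056 m. (Since h₀ = 0.665 m < h_ss, the level will rise toward this value.)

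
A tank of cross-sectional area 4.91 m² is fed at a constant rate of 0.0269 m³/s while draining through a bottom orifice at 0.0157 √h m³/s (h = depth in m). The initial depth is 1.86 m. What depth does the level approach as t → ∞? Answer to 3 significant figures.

2.94 m

A dh/dt = Q_in − 0.0157 √h. Steady state requires inflow = outflow:
Q_in = 0.0157 √h_ss ⇒ √h_ss = 0.0269/0.0157 = 1.7134.
h_ss = 1.7134² = 2.9357 m. (Since h₀ = 1.86 m < h_ss, the level will rise toward this value.)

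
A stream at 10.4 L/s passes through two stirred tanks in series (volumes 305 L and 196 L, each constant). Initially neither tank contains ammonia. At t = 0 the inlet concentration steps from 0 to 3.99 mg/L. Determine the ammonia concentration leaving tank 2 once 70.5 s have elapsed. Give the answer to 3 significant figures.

3.15 mg/L

Species balance on tank i: dCᵢ/dt = (Cᵢ₋₁ − Cᵢ)/τᵢ with τᵢ = Vᵢ/Q.
τ₁ = 305/10.4 = 29.327 s; τ₂ = 196/10.4 = 18.846 s.
Solving the cascade with C₁(0)=C₂(0)=0 gives C₂(t) = C_in[1 − (τ₁ e^(−t/τ₁) − τ₂ e^(−t/τ₂))/(τ₁ − τ₂)].
At t = 70.5: e^(−t/τ₁) = 0.090362, e^(−t/τ₂) = 0.023735.
C₂ = 3.99·[1 − (29.327·0.090362 − 18.846·0.023735)/(10.481)] = 3.99·0.78983 = 3.1514 mg/L.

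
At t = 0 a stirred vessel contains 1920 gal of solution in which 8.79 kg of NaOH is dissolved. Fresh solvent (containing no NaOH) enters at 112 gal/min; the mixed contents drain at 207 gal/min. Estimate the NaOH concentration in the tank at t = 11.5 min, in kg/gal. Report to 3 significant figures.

Total volume: dV/dt = Q_in − Q_out = -95.000 gal/min, so V(t) = 1920 − 95.000 t and V(11.5) = 827.50 gal.
No NaOH enters, so dm/dt = −Q_out · (m/V).
Separate: dm/m = −Q_out dt/V(t) ⇒ ln(m/m₀) = −(Q_out/(Q_in−Q_out)) ln(V/V₀).
m = m₀ (V₀/V)^(Q_out/(Q_in−Q_out)) = 8.79 × (1920/827.50)^(-2.1789) = 1.4045 kg.
C = m/V = 1.4045/827.50 = 0.0016972 kg/gal.

0.00170 kg/gal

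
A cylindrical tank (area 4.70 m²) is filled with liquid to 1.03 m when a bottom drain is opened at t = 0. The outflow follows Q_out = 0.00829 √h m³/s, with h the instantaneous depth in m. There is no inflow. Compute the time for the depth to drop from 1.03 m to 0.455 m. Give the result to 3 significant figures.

Volume balance on the tank: A dh/dt = −0.00829 √h.
∫ h^(−1/2) dh = −(0.00829/A) ∫ dt, giving 2√h = 2√h₀ − (0.00829/A) t.
t = 2A(√h₀ − √h)/0.00829 = 2·4.70·(√1.03 − √0.455)/0.00829
  = 9.4000 × (1.0149 − 0.67454) / 0.00829 = 385.92 s.

386 s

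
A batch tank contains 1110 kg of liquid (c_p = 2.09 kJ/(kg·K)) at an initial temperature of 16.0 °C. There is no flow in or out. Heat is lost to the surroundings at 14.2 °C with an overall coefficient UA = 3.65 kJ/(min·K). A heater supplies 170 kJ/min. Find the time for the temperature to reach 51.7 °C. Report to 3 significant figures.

1010 min

M c_p dT/dt = −UA(T − T_amb) + Q̇.
τ = M c_p/UA = 635.59 min; T_ss = T_amb + Q̇/UA = 14.2 + 170/3.65 = 60.775 °C.
T(t) = T_ss + (T₀ − T_ss)e^(−t/τ); set T = 51.7:
t = −τ ln[(T − T_ss)/(T₀ − T_ss)] = −635.59 · ln(0.20269) = 1014.5 min.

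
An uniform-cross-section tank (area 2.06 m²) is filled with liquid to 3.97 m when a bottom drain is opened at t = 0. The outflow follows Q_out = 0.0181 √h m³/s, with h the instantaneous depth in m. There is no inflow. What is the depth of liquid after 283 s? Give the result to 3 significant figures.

A dh/dt = −Q_out = −0.0181 √h.
Separate and integrate: 2(√h − √h₀) = −(0.0181/A) t.
√h = √3.97 − 0.0181·283/(2·2.06) = 1.9925 − 1.2433 = 0.74921.
h = 0.74921² = 0.56131 m.

0.561 m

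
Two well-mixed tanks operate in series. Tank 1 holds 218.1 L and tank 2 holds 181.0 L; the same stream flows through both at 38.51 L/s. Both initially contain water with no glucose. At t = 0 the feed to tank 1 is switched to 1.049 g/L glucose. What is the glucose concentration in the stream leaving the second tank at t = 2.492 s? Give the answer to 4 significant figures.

0.08916 g/L

Species balance on tank i: dCᵢ/dt = (Cᵢ₋₁ − Cᵢ)/τᵢ with τᵢ = Vᵢ/Q.
τ₁ = 218.1/38.51 = 5.66346 s; τ₂ = 181.0/38.51 = 4.70008 s.
Tank 1: C₁ = C_in(1 − e^(−t/τ₁)). Tank 2 (τ₁ ≠ τ₂): C₂ = C_in[1 − (τ₁ e^(−t/τ₁) − τ₂ e^(−t/τ₂))/(τ₁ − τ₂)].
At t = 2.492: e^(−t/τ₁) = 0.644028, e^(−t/τ₂) = 0.588485.
C₂ = 1.049·[1 − (5.66346·0.644028 − 4.70008·0.588485)/(0.963386)] = 1.049·0.0849948 = 0.0891596 g/L.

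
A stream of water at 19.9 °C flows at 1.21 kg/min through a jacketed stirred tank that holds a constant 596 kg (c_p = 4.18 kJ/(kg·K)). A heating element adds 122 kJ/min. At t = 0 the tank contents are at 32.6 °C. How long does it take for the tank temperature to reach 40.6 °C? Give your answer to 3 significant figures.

M c_p dT/dt = ṁ c_p (T_in − T) + Q̇.
τ = M/ṁ = 492.56 min; T_ss = T_in + Q̇/(ṁ c_p) = 44.021 °C.
T(t) = T_ss + (T₀ − T_ss) e^(−t/τ). Set T = 40.6:
e^(−t/τ) = (40.6 − 44.021)/(32.6 − 44.021) = 0.29955
t = −492.56 · ln(0.29955) = 593.78 min.

594 min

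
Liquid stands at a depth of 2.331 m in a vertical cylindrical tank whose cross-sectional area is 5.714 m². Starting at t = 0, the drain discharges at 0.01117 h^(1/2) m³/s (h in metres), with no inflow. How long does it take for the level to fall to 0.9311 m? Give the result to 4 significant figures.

Volume balance on the tank: A dh/dt = −0.01117 √h.
Separate and integrate: 2(√h − √h₀) = −(0.01117/A) t.
t = 2A(√h₀ − √h)/0.01117 = 2·5.714·(√2.331 − √0.9311)/0.01117
  = 11.4280 × (1.52676 − 0.964935) / 0.01117 = 574.803 s.

574.8 s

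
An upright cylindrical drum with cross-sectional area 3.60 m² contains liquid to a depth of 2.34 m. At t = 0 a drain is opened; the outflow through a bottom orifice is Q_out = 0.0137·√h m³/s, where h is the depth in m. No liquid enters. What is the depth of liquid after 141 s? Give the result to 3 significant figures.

With no inflow, A dh/dt = −0.0137 √h.
Separate and integrate: 2(√h − √h₀) = −(0.0137/A) t.
√h = √2.34 − 0.0137·141/(2·3.60) = 1.5297 − 0.26829 = 1.2614.
h = 1.2614² = 1.5912 m.

1.59 m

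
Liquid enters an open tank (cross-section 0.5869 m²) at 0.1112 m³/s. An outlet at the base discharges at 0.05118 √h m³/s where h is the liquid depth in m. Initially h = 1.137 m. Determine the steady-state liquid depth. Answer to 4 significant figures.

4.721 m

Volume balance on the tank: A dh/dt = Q_in − 0.05118 √h. At steady state dh/dt = 0:
Q_in = 0.05118 √h_ss ⇒ √h_ss = 0.1112/0.05118 = 2.17272.
h_ss = 2.17272² = 4.72073 m. (Since h₀ = 1.137 m < h_ss, the level will rise toward this value.)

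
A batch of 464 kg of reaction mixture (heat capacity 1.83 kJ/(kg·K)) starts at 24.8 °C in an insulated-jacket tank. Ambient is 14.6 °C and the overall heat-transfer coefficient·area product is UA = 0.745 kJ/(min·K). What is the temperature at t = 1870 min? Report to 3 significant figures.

16.6 °C

Lumped-capacitance energy balance: M c_p dT/dt = UA(T_amb − T).
dT/dt = (T_ss − T)/τ with T_ss = T_amb = 14.600 °C, τ = M c_p/UA = 464·1.83/0.745 = 1139.8 min.
T approaches T_ss exponentially: T(t) = T_ss + (T₀ − T_ss) e^(−t/τ).
T(1870) = 14.600 + (10.200)·0.19384 = 16.577 °C.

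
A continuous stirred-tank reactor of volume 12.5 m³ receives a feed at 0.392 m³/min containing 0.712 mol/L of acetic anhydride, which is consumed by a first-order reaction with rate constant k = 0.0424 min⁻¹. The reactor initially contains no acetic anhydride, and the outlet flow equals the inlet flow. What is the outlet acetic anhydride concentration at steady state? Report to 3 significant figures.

0.303 mol/L

Accumulation = in − out − consumed: V dC/dt = Q C_in − Q C − k V C.
At steady state: 0 = Q C_in − (Q + kV) C_ss, so C_ss = Q C_in/(Q + kV).
C_ss = 0.392·0.712/(0.392 + 0.0424·12.5) = 0.27910/0.92200 = 0.30272 mol/L.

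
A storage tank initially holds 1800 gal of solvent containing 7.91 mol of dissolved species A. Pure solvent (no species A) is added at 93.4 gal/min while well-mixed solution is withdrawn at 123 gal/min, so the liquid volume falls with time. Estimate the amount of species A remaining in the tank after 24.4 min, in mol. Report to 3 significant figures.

0.939 mol

Let m(t) be the amount of species A. Volume: V(t) = V₀ + (Q_in − Q_out) t = 1800 − 29.600 t; V(24.4) = 1077.8 gal.
Species balance (pure solvent in): dm/dt = −Q_out · m/V(t).
dm/m = −Q_out dt/(V₀ − 29.600 t); integrating gives ln(m/m₀) = −(Q_out/(Q_in−Q_out)) ln(V/V₀).
m = m₀ (V₀/V)^(Q_out/(Q_in−Q_out)) = 7.91 × (1800/1077.8)^(-4.1554) = 0.93877 mol.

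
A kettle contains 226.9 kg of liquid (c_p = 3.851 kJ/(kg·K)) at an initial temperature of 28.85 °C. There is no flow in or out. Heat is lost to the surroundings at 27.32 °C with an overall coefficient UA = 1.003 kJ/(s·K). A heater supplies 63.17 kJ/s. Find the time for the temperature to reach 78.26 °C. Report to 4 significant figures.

M c_p dT/dt = −UA(T − T_amb) + Q̇.
τ = M c_p/UA = 871.178 s; T_ss = T_amb + Q̇/UA = 27.32 + 63.17/1.003 = 90.3011 °C.
T(t) = T_ss + (T₀ − T_ss)e^(−t/τ); set T = 78.26:
t = −τ ln[(T − T_ss)/(T₀ − T_ss)] = −871.178 · ln(0.195945) = 1419.95 s.

1420 s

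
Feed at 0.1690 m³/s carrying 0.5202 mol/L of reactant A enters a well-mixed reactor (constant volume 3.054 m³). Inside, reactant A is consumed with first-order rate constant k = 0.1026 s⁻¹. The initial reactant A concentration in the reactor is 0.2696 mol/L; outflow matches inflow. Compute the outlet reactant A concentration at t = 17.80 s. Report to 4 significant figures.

0.1875 mol/L

Species balance: V dC/dt = Q C_in − Q C − k V C.
dC/dt = (Q/V) C_in − (Q/V + k) C; effective rate a = Q/V + k = 0.0553373 + 0.1026 = 0.157937 s⁻¹.
C_ss = Q C_in/(Q + kV) = 0.182265 mol/L; C(t) = C_ss + (C₀ − C_ss) e^(−a t).
C(17.80) = 0.182265 + (0.0873349)·e^(−0.157937·17.80) = 0.182265 + (0.0873349)·0.0601278 = 0.187516 mol/L.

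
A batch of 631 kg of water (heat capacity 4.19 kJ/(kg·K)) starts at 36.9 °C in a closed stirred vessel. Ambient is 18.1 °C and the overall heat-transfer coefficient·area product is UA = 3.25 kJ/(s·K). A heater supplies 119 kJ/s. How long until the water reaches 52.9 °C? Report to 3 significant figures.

1860 s

Heat balance on the well-mixed liquid: M c_p dT/dt = −UA(T − T_amb) + Q̇.
τ = M c_p/UA = 813.50 s; T_ss = T_amb + Q̇/UA = 18.1 + 119/3.25 = 54.715 °C.
T(t) = T_ss + (T₀ − T_ss)e^(−t/τ); set T = 52.9:
t = −τ ln[(T − T_ss)/(T₀ − T_ss)] = −813.50 · ln(0.10190) = 1857.9 s.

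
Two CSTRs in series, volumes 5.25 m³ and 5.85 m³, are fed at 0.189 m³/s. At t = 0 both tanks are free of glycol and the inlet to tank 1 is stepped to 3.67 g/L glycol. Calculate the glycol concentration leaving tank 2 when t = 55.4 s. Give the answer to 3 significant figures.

Species balance on tank i: dCᵢ/dt = (Cᵢ₋₁ − Cᵢ)/τᵢ with τᵢ = Vᵢ/Q.
τ₁ = 5.25/0.189 = 27.778 s; τ₂ = 5.85/0.189 = 30.952 s.
Solving the cascade with C₁(0)=C₂(0)=0 gives C₂(t) = C_in[1 − (τ₁ e^(−t/τ₁) − τ₂ e^(−t/τ₂))/(τ₁ − τ₂)].
At t = 55.4: e^(−t/τ₁) = 0.13610, e^(−t/τ₂) = 0.16699.
C₂ = 3.67·[1 − (27.778·0.13610 − 30.952·0.16699)/(-3.1746)] = 3.67·0.56272 = 2.0652 g/L.

2.07 g/L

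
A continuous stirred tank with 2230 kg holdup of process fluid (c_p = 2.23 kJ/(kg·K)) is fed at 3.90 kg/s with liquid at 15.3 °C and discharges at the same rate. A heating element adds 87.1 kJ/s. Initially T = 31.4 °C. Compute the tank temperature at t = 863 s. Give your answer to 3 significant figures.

M c_p dT/dt = ṁ c_p (T_in − T) + Q̇.
τ = M/ṁ = 571.79 s; T_ss = T_in + Q̇/(ṁ c_p) = 15.3 + 87.1/(3.90·2.23) = 25.315 °C.
This is linear first-order; T(t) = T_ss + (T₀ − T_ss) e^(−t/τ).
T(863) = 25.315 + (6.0851)·e^(−863/571.79) = 25.315 + (6.0851)·0.22107 = 26.660 °C.

26.7 °C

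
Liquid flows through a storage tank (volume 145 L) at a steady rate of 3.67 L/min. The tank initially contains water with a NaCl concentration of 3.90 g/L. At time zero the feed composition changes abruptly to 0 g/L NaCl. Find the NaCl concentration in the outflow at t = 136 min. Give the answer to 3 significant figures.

Accumulation = in − out for the solute gives V dC/dt = Q(C_in − C).
Rewrite as dC/dt + C/τ = C_in/τ, τ = V/Q = 39.510 min.
This is linear first-order; C(t) = C_in + (C₀ − C_in) e^(−t/τ).
C(136) = 0 + (3.90 − 0)·e^(−136/39.510) = 0 + (3.9000)·0.031994 = 0.12478 g/L.

0.125 g/L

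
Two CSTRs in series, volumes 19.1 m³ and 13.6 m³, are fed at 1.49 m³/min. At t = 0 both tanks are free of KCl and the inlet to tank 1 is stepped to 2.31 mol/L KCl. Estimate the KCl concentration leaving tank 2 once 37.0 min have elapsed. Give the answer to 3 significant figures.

Species balance on tank i: dCᵢ/dt = (Cᵢ₋₁ − Cᵢ)/τᵢ with τᵢ = Vᵢ/Q.
τ₁ = 19.1/1.49 = 12.819 min; τ₂ = 13.6/1.49 = 9.1275 min.
Tank 1: C₁ = C_in(1 − e^(−t/τ₁)). Tank 2 (τ₁ ≠ τ₂): C₂ = C_in[1 − (τ₁ e^(−t/τ₁) − τ₂ e^(−t/τ₂))/(τ₁ − τ₂)].
At t = 37.0: e^(−t/τ₁) = 0.055777, e^(−t/τ₂) = 0.017358.
C₂ = 2.31·[1 − (12.819·0.055777 − 9.1275·0.017358)/(3.6913)] = 2.31·0.84922 = 1.9617 mol/L.

1.96 mol/L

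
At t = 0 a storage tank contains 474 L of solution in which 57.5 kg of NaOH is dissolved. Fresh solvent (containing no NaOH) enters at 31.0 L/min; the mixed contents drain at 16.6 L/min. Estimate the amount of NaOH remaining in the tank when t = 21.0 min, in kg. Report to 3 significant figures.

Total volume: dV/dt = Q_in − Q_out = 14.400 L/min, so V(t) = 474 + 14.400 t and V(21.0) = 776.40 L.
Solute balance: dm/dt = 0 − Q_out C = −Q_out m/V(t).
Separate: dm/m = −Q_out dt/V(t) ⇒ ln(m/m₀) = −(Q_out/(Q_in−Q_out)) ln(V/V₀).
m = m₀ (V₀/V)^(Q_out/(Q_in−Q_out)) = 57.5 × (474/776.40)^(1.1528) = 32.555 kg.

32.6 kg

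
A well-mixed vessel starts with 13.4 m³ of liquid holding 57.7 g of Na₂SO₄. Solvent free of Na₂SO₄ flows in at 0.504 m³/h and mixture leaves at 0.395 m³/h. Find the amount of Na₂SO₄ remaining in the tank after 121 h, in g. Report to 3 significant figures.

4.82 g

Let m(t) be the amount of Na₂SO₄. Volume: V(t) = V₀ + (Q_in − Q_out) t = 13.4 + 0.10900 t; V(121) = 26.589 m³.
Species balance (pure solvent in): dm/dt = −Q_out · m/V(t).
Separate: dm/m = −Q_out dt/V(t) ⇒ ln(m/m₀) = −(Q_out/(Q_in−Q_out)) ln(V/V₀).
m = m₀ (V₀/V)^(Q_out/(Q_in−Q_out)) = 57.7 × (13.4/26.589)^(3.6239) = 4.8165 g.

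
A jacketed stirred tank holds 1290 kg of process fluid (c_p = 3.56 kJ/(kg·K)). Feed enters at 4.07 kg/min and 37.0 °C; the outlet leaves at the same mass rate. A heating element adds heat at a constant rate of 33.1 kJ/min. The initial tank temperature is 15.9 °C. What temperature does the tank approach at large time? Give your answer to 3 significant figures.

39.3 °C

Unsteady energy balance on the tank contents: M c_p dT/dt = ṁ c_p (T_in − T) + 33.1.
At steady state dT/dt = 0 ⇒ T_ss = T_in + Q̇/(ṁ c_p) = 37.0 + 33.1/(4.07·3.56) = 39.284 °C.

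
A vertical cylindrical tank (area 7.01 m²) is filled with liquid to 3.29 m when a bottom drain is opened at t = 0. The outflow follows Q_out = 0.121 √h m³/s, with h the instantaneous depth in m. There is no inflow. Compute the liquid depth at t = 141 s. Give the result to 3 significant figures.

With no inflow, A dh/dt = −0.121 √h.
Separate and integrate: 2(√h − √h₀) = −(0.121/A) t.
√h = √3.29 − 0.121·141/(2·7.01) = 1.8138 − 1.2169 = 0.59693.
h = 0.59693² = 0.35633 m.

0.356 m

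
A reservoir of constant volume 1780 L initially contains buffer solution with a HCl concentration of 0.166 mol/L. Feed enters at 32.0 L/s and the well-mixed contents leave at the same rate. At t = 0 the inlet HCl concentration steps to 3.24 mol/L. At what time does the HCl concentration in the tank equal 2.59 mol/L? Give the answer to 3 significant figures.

86.4 s

Mass balance on the solute (V constant): V dC/dt = Q(C_in − C), so τ = V/Q = 55.625 s.
C(t) = C_in + (C₀ − C_in) e^(−t/τ). Set C = 2.59 and solve for t:
e^(−t/τ) = (C − C_in)/(C₀ − C_in) = (2.59 − 3.24)/(0.166 − 3.24) = 0.21145
t = −τ ln(…) = 55.625 × 1.5538 = 86.428 s.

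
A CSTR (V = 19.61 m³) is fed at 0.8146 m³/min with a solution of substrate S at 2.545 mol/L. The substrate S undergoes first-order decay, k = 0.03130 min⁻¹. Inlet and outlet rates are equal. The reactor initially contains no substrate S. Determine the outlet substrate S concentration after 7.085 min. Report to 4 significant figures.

Species balance: V dC/dt = Q C_in − Q C − k V C.
This is linear with rate a = Q/V + k = 0.0728400 min⁻¹.
C_ss = Q C_in/(Q + kV) = 1.45139 mol/L; C(t) = C_ss + (C₀ − C_ss) e^(−a t).
C(7.085) = 1.45139 + (-1.45139)·e^(−0.0728400·7.085) = 1.45139 + (-1.45139)·0.596861 = 0.585113 mol/L.

0.5851 mol/L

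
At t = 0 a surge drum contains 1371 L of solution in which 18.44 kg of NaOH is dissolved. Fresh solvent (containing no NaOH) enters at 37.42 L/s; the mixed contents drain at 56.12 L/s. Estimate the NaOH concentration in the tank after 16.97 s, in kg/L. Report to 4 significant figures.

0.007942 kg/L

Total volume: dV/dt = Q_in − Q_out = -18.7000 L/s, so V(t) = 1371 − 18.7000 t and V(16.97) = 1053.66 L.
Species balance (pure solvent in): dm/dt = −Q_out · m/V(t).
Separate: dm/m = −Q_out dt/V(t) ⇒ ln(m/m₀) = −(Q_out/(Q_in−Q_out)) ln(V/V₀).
m = m₀ (V₀/V)^(Q_out/(Q_in−Q_out)) = 18.44 × (1371/1053.66)^(-3.00107) = 8.36814 kg.
C = m/V = 8.36814/1053.66 = 0.00794197 kg/L.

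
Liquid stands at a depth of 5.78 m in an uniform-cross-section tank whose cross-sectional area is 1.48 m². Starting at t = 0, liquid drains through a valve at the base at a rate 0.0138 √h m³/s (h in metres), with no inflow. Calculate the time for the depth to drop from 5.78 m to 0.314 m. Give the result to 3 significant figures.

With no inflow, A dh/dt = −0.0138 √h.
This is separable: 2 d(√h)/dt = −0.0138/A, so √h = √h₀ − (0.0138/(2A)) t.
t = 2A(√h₀ − √h)/0.0138 = 2·1.48·(√5.78 − √0.314)/0.0138
  = 2.9600 × (2.4042 − 0.56036) / 0.0138 = 395.48 s.

395 s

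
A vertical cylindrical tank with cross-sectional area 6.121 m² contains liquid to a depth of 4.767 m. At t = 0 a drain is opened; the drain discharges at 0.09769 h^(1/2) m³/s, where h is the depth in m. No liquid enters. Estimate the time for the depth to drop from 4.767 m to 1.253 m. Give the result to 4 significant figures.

With no inflow, A dh/dt = −0.09769 √h.
Separate and integrate: 2(√h − √h₀) = −(0.09769/A) t.
t = 2A(√h₀ − √h)/0.09769 = 2·6.121·(√4.767 − √1.253)/0.09769
  = 12.2420 × (2.18335 − 1.11937) / 0.09769 = 133.331 s.

133.3 s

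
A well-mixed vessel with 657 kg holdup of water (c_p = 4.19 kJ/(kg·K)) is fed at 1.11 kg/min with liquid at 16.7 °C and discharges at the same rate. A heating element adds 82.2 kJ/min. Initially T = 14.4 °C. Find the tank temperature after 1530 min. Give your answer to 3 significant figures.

M c_p dT/dt = ṁ c_p (T_in − T) + Q̇.
τ = M/ṁ = 591.89 min; T_ss = T_in + Q̇/(ṁ c_p) = 16.7 + 82.2/(1.11·4.19) = 34.374 °C.
Integrating: T(t) = T_ss + (T₀ − T_ss) e^(−t/τ).
T(1530) = 34.374 + (-19.974)·e^(−1530/591.89) = 34.374 + (-19.974)·0.075401 = 32.868 °C.

32.9 °C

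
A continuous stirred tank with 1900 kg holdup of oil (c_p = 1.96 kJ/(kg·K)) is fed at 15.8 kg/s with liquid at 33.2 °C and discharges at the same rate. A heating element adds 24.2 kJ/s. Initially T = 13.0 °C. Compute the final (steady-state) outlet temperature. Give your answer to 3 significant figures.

34.0 °C

M c_p dT/dt = ṁ c_p (T_in − T) + Q̇.
At steady state dT/dt = 0 ⇒ T_ss = T_in + Q̇/(ṁ c_p) = 33.2 + 24.2/(15.8·1.96) = 33.981 °C.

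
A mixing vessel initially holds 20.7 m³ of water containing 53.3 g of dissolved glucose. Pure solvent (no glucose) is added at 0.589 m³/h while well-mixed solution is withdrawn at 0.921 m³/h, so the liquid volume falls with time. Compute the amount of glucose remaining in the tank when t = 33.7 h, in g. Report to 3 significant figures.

6.16 g

Let m(t) be the amount of glucose. Volume: V(t) = V₀ + (Q_in − Q_out) t = 20.7 − 0.33200 t; V(33.7) = 9.5116 m³.
Species balance (pure solvent in): dm/dt = −Q_out · m/V(t).
dm/m = −Q_out dt/(V₀ − 0.33200 t); integrating gives ln(m/m₀) = −(Q_out/(Q_in−Q_out)) ln(V/V₀).
m = m₀ (V₀/V)^(Q_out/(Q_in−Q_out)) = 53.3 × (20.7/9.5116)^(-2.7741) = 6.1641 g.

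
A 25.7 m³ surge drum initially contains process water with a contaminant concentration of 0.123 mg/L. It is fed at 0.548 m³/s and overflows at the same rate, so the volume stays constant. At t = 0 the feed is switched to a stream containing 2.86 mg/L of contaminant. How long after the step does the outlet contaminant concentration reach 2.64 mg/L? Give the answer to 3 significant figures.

Mass balance on the solute (V constant): V dC/dt = Q(C_in − C), so τ = V/Q = 46.898 s.
C(t) = C_in + (C₀ − C_in) e^(−t/τ). Set C = 2.64 and solve for t:
e^(−t/τ) = (C − C_in)/(C₀ − C_in) = (2.64 − 2.86)/(0.123 − 2.86) = 0.080380
t = −τ ln(…) = 46.898 × 2.5210 = 118.23 s.

118 s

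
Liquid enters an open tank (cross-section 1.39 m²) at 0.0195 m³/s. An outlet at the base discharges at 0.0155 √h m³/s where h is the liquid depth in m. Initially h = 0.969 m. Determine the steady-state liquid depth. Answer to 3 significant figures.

A dh/dt = Q_in − 0.0155 √h. Steady state requires inflow = outflow:
Q_in = 0.0155 √h_ss ⇒ √h_ss = 0.0195/0.0155 = 1.2581.
h_ss = 1.2581² = 1.5827 m. (Since h₀ = 0.969 m < h_ss, the level will rise toward this value.)

1.58 m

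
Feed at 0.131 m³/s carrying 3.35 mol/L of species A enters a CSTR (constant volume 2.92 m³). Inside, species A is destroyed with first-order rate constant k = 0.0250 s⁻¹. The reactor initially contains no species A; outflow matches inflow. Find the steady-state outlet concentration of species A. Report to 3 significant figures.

V dC/dt = Q(C_in − C) − k V C.
Steady state (dC/dt = 0): C_ss = Q C_in/(Q + kV) = C_in/(1 + kV/Q).
C_ss = 0.131·3.35/(0.131 + 0.0250·2.92) = 0.43885/0.20400 = 2.1512 mol/L.

2.15 mol/L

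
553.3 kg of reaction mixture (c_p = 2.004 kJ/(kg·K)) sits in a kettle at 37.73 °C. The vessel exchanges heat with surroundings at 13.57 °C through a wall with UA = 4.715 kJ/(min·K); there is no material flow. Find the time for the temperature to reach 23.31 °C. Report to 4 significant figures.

Energy balance: M c_p dT/dt = −UA(T − T_amb).
τ = M c_p/UA = 235.167 min; T_ss = T_amb = 13.5700 °C.
T(t) = T_ss + (T₀ − T_ss)e^(−t/τ); set T = 23.31:
t = −τ ln[(T − T_ss)/(T₀ − T_ss)] = −235.167 · ln(0.403146) = 213.639 min.

213.6 min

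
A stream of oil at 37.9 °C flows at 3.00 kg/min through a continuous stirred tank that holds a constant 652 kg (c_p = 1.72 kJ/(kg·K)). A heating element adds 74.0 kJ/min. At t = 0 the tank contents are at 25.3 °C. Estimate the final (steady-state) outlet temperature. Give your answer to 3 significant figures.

52.2 °C

First-law balance (no shaft work): M c_p dT/dt = ṁ c_p (T_in − T) + 74.0.
At steady state dT/dt = 0 ⇒ T_ss = T_in + Q̇/(ṁ c_p) = 37.9 + 74.0/(3.00·1.72) = 52.241 °C.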